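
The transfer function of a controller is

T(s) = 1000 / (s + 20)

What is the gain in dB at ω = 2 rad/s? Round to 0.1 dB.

33.9 dB

Substitute s = j2:
Numerator: 1000 = 1000 + j0
Denominator: (j2) + 20 = 20 + j2
|N| = √(1000² + 0²) ≈ 1000, ∠N ≈ 0.00°
|D| = √(20² + 2²) ≈ 20.1, ∠D ≈ 5.71°
|T| = 1000 / 20.1 ≈ 49.751
Gain = 20 log₁₀(49.751) ≈ 33.94 dB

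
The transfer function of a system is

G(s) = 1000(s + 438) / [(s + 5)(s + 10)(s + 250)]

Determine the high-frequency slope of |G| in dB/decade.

-40 dB/decade

Each pole contributes −20 dB/decade at high frequency; each zero contributes +20 dB/decade.
Net: 1 zero(s) − 3 pole(s) → -40 dB/decade.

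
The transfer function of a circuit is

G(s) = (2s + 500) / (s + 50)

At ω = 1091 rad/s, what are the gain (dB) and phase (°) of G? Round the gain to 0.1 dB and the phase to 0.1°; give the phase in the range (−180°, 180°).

Substitute s = j1091:
Numerator: 2(j1091) + 500 = 500 + j2182
Denominator: (j1091) + 50 = 50 + j1091
|N| = √(500² + 2182²) ≈ 2238.6, ∠N ≈ 77.09°
|D| = √(50² + 1091²) ≈ 1092.1, ∠D ≈ 87.38°
|G| = 2238.6 / 1092.1 ≈ 2.0498
Gain = 20 log₁₀(2.0498) ≈ 6.23 dB
∠G = 77.09° − 87.38° = -10.29°

6.2 dB, -10.3°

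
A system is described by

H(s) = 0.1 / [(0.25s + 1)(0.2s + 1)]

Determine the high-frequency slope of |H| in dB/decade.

Each pole contributes −20 dB/decade at high frequency; each zero contributes +20 dB/decade.
Net: 0 zero(s) − 2 pole(s) → -40 dB/decade.

-40 dB/decade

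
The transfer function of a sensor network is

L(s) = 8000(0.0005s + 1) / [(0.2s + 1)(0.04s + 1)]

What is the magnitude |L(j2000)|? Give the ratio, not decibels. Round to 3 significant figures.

0.354

At ω = 2000 rad/s:
zero (1 + j2000·0.0005) = 1 + j1 → |·| ≈ 1.4142, ∠ ≈ 45.00°
pole (1 + j2000·0.2) = 1 + j400 → |·| ≈ 400, ∠ ≈ 89.86°
pole (1 + j2000·0.04) = 1 + j80 → |·| ≈ 80.006, ∠ ≈ 89.28°
|L| = 8000 · 1.4142 / (400 · 80.006) ≈ 0.35352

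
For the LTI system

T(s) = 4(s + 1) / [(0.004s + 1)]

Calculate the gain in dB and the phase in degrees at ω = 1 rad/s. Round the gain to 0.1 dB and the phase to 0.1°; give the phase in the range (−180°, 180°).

At ω = 1 rad/s:
zero (1 + j1·1) = 1 + j1 → |·| ≈ 1.4142, ∠ ≈ 45.00°
pole (1 + j1·0.004) = 1 + j0.004 → |·| ≈ 1, ∠ ≈ 0.23°
|T| = 4 · 1.4142 / (1) ≈ 5.6568
Gain = 20 log₁₀(5.6568) ≈ 15.05 dB
∠T = (45.00°) − (0.23°) = 44.77°

15.1 dB, 44.8°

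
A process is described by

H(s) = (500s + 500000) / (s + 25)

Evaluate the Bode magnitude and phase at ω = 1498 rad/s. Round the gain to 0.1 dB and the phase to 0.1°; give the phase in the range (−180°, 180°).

Substitute s = j1498:
Numerator: 500(j1498) + 500000 = 500000 + j749000
Denominator: (j1498) + 25 = 25 + j1498
|N| = √(500000² + 749000²) ≈ 9.0056e+05, ∠N ≈ 56.27°
|D| = √(25² + 1498²) ≈ 1498.2, ∠D ≈ 89.04°
|H| = 9.0056e+05 / 1498.2 ≈ 601.09
Gain = 20 log₁₀(601.09) ≈ 55.58 dB
∠H = 56.27° − 89.04° = -32.77°

55.6 dB, -32.8°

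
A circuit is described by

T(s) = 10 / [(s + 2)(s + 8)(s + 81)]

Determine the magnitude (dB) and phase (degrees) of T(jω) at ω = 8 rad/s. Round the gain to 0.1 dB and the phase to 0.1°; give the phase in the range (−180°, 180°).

At s = jω = j8:
pole (s+2): 2 + j8 → |·| = √(2²+8²) = √68 ≈ 8.2462, ∠ = arctan(8/2) ≈ 75.96°
pole (s+8): 8 + j8 → |·| = √(8²+8²) = √128 ≈ 11.314, ∠ = arctan(8/8) ≈ 45.00°
pole (s+81): 81 + j8 → |·| = √(81²+8²) = √6625 ≈ 81.394, ∠ = arctan(8/81) ≈ 5.64°
|T| = 10 / 7593.9 ≈ 0.0013168
Gain = 20 log₁₀(0.0013168) ≈ -57.61 dB
∠T = 0.00° − 126.60° = -126.60°

-57.6 dB, -126.6°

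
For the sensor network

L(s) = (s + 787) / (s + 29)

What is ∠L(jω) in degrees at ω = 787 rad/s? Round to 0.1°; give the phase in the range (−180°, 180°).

-42.9°

At s = jω = j787:
zero (s+787): 787 + j787 → |·| = √(787²+787²) = √1238738 ≈ 1113, ∠ = arctan(787/787) ≈ 45.00°
pole (s+29): 29 + j787 → |·| = √(29²+787²) = √620210 ≈ 787.53, ∠ = arctan(787/29) ≈ 87.89°
∠L = 45.00° − 87.89° = -42.89°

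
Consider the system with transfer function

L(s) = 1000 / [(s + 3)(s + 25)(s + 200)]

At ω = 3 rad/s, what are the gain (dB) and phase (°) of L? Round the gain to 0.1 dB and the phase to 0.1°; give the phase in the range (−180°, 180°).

At s = jω = j3:
pole (s+3): 3 + j3 → |·| = √(3²+3²) = √18 ≈ 4.2426, ∠ = arctan(3/3) ≈ 45.00°
pole (s+25): 25 + j3 → |·| = √(25²+3²) = √634 ≈ 25.179, ∠ = arctan(3/25) ≈ 6.84°
pole (s+200): 200 + j3 → |·| = √(200²+3²) = √40009 ≈ 200.02, ∠ = arctan(3/200) ≈ 0.86°
|L| = 1000 / 21367 ≈ 0.046801
Gain = 20 log₁₀(0.046801) ≈ -26.59 dB
∠L = 0.00° − 52.70° = -52.70°

-26.6 dB, -52.7°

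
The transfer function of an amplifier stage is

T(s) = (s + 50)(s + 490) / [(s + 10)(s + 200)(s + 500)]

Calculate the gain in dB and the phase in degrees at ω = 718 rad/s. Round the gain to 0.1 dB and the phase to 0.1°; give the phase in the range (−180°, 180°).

-57.5 dB, -77.1°

At s = jω = j718:
zero (s+50): 50 + j718 → |·| = √(50²+718²) = √518024 ≈ 719.74, ∠ = arctan(718/50) ≈ 86.02°
zero (s+490): 490 + j718 → |·| = √(490²+718²) = √755624 ≈ 869.27, ∠ = arctan(718/490) ≈ 55.69°
pole (s+10): 10 + j718 → |·| = √(10²+718²) = √515624 ≈ 718.07, ∠ = arctan(718/10) ≈ 89.20°
pole (s+200): 200 + j718 → |·| = √(200²+718²) = √555524 ≈ 745.33, ∠ = arctan(718/200) ≈ 74.43°
pole (s+500): 500 + j718 → |·| = √(500²+718²) = √765524 ≈ 874.94, ∠ = arctan(718/500) ≈ 55.15°
|T| = 1 · 6.2565e+05 / 4.6827e+08 ≈ 0.0013361
Gain = 20 log₁₀(0.0013361) ≈ -57.48 dB
∠T = 141.71° − 218.78° = -77.07°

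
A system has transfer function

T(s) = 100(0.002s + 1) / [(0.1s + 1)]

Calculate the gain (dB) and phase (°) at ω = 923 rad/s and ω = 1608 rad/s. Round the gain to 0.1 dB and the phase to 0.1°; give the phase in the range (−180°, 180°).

ω = 923: 7.1 dB, -27.8°; ω = 1608: 6.4 dB, -16.9°

At ω = 923 rad/s:
zero (1 + j923·0.002) = 1 + j1.846 → |·| ≈ 2.0995, ∠ ≈ 61.56°
pole (1 + j923·0.1) = 1 + j92.3 → |·| ≈ 92.305, ∠ ≈ 89.38°
|T| = 100 · 2.0995 / (92.305) ≈ 2.2745
Gain = 20 log₁₀(2.2745) ≈ 7.14 dB
∠T = (61.56°) − (89.38°) = -27.82°

At ω = 1608 rad/s:
zero (1 + j1608·0.002) = 1 + j3.216 → |·| ≈ 3.3679, ∠ ≈ 72.73°
pole (1 + j1608·0.1) = 1 + j160.8 → |·| ≈ 160.8, ∠ ≈ 89.64°
|T| = 100 · 3.3679 / (160.8) ≈ 2.0945
Gain = 20 log₁₀(2.0945) ≈ 6.42 dB
∠T = (72.73°) − (89.64°) = -16.91°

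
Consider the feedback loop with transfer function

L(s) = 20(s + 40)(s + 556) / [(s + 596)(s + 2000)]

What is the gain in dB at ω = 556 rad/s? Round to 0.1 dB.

At s = jω = j556:
zero (s+40): 40 + j556 → |·| = √(40²+556²) = √310736 ≈ 557.44, ∠ = arctan(556/40) ≈ 85.89°
zero (s+556): 556 + j556 → |·| = √(556²+556²) = √618272 ≈ 786.3, ∠ = arctan(556/556) ≈ 45.00°
pole (s+596): 596 + j556 → |·| = √(596²+556²) = √664352 ≈ 815.08, ∠ = arctan(556/596) ≈ 43.01°
pole (s+2000): 2000 + j556 → |·| = √(2000²+556²) = √4309136 ≈ 2075.8, ∠ = arctan(556/2000) ≈ 15.54°
|L| = 20 · 4.3832e+05 / 1.6919e+06 ≈ 5.1814
Gain = 20 log₁₀(5.1814) ≈ 14.29 dB

14.3 dB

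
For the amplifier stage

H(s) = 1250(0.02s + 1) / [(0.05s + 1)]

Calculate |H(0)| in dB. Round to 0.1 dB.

H(0) = 1250 · 1 / 1 = 1250
20 log₁₀(1250) ≈ 61.94 dB

61.9 dB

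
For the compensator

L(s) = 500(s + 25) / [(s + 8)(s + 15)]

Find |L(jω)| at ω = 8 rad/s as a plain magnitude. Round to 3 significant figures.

68.2

At s = jω = j8:
zero (s+25): 25 + j8 → |·| = √(25²+8²) = √689 ≈ 26.249, ∠ = arctan(8/25) ≈ 17.74°
pole (s+8): 8 + j8 → |·| = √(8²+8²) = √128 ≈ 11.314, ∠ = arctan(8/8) ≈ 45.00°
pole (s+15): 15 + j8 → |·| = √(15²+8²) = √289 ≈ 17, ∠ = arctan(8/15) ≈ 28.07°
|L| = 500 · 26.249 / 192.34 ≈ 68.236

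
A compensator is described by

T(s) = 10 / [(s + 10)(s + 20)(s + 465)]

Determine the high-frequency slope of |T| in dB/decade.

Each pole contributes −20 dB/decade at high frequency; each zero contributes +20 dB/decade.
Net: 0 zero(s) − 3 pole(s) → -60 dB/decade.

-60 dB/decade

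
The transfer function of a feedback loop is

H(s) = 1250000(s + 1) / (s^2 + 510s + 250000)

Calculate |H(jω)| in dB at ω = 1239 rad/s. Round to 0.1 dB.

60.7 dB

At s = jω = j1239:
zero (s+1): 1 + j1239 → |·| = √(1²+1239²) = √1535122 ≈ 1239, ∠ = arctan(1239/1) ≈ 89.95°
quadratic: (j1239)² + 510·j1239 + 250000 = -1285121 + j631890 → |·| ≈ 1.4321e+06, ∠ ≈ 153.82°
|H| = 1250000 · 1239 / 1.4321e+06 ≈ 1081.5
Gain = 20 log₁₀(1081.5) ≈ 60.68 dB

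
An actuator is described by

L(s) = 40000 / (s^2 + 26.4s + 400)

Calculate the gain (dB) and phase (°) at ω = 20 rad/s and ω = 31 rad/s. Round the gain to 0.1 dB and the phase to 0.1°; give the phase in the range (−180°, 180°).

At s = jω = j20:
quadratic: (j20)² + 26.4·j20 + 400 = 0 + j528 → |·| ≈ 528, ∠ ≈ 90.00°
|L| = 40000 / 528 ≈ 75.758
Gain = 20 log₁₀(75.758) ≈ 37.59 dB
∠L = 0.00° − 90.00° = -90.00°

At s = jω = j31:
quadratic: (j31)² + 26.4·j31 + 400 = -561 + j818.4 → |·| ≈ 992.22, ∠ ≈ 124.43°
|L| = 40000 / 992.22 ≈ 40.314
Gain = 20 log₁₀(40.314) ≈ 32.11 dB
∠L = 0.00° − 124.43° = -124.43°

ω = 20: 37.6 dB, -90.0°; ω = 31: 32.1 dB, -124.4°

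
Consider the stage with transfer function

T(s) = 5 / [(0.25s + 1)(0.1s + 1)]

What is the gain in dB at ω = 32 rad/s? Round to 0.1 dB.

At ω = 32 rad/s:
pole (1 + j32·0.25) = 1 + j8 → |·| ≈ 8.0623, ∠ ≈ 82.87°
pole (1 + j32·0.1) = 1 + j3.2 → |·| ≈ 3.3526, ∠ ≈ 72.65°
|T| = 5 · 1 / (8.0623 · 3.3526) ≈ 0.18498
Gain = 20 log₁₀(0.18498) ≈ -14.66 dB

-14.7 dB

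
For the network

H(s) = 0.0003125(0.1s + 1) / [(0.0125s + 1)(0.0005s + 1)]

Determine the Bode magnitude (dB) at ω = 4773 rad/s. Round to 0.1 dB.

At ω = 4773 rad/s:
zero (1 + j4773·0.1) = 1 + j477.3 → |·| ≈ 477.3, ∠ ≈ 89.88°
pole (1 + j4773·0.0125) = 1 + j59.6625 → |·| ≈ 59.671, ∠ ≈ 89.04°
pole (1 + j4773·0.0005) = 1 + j2.3865 → |·| ≈ 2.5875, ∠ ≈ 67.27°
|H| = 0.0003125 · 477.3 / (59.671 · 2.5875) ≈ 0.00096605
Gain = 20 log₁₀(0.00096605) ≈ -60.30 dB

-60.3 dB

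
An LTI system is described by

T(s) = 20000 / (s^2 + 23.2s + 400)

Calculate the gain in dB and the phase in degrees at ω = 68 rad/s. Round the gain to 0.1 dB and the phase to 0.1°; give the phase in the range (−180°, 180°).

At s = jω = j68:
quadratic: (j68)² + 23.2·j68 + 400 = -4224 + j1577.6 → |·| ≈ 4509, ∠ ≈ 159.52°
|T| = 20000 / 4509 ≈ 4.4356
Gain = 20 log₁₀(4.4356) ≈ 12.94 dB
∠T = 0.00° − 159.52° = -159.52°

12.9 dB, -159.5°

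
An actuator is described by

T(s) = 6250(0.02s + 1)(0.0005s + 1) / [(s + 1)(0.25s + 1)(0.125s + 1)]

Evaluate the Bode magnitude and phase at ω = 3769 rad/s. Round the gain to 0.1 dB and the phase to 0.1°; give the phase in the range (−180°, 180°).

-64.4 dB, -118.5°

At ω = 3769 rad/s:
zero (1 + j3769·0.02) = 1 + j75.38 → |·| ≈ 75.387, ∠ ≈ 89.24°
zero (1 + j3769·0.0005) = 1 + j1.8845 → |·| ≈ 2.1334, ∠ ≈ 62.05°
pole (1 + j3769·1) = 1 + j3769 → |·| ≈ 3769, ∠ ≈ 89.98°
pole (1 + j3769·0.25) = 1 + j942.25 → |·| ≈ 942.25, ∠ ≈ 89.94°
pole (1 + j3769·0.125) = 1 + j471.125 → |·| ≈ 471.13, ∠ ≈ 89.88°
|T| = 6250 · 75.387 · 2.1334 / (3769 · 942.25 · 471.13) ≈ 0.00060078
Gain = 20 log₁₀(0.00060078) ≈ -64.43 dB
∠T = (89.24° + 62.05°) − (89.98° + 89.94° + 89.88°) = -118.51°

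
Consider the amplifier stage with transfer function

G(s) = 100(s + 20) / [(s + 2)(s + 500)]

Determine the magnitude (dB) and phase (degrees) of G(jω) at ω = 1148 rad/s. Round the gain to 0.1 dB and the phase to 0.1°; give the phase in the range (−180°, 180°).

-22.0 dB, -67.4°

At s = jω = j1148:
zero (s+20): 20 + j1148 → |·| = √(20²+1148²) = √1318304 ≈ 1148.2, ∠ = arctan(1148/20) ≈ 89.00°
pole (s+2): 2 + j1148 → |·| = √(2²+1148²) = √1317908 ≈ 1148, ∠ = arctan(1148/2) ≈ 89.90°
pole (s+500): 500 + j1148 → |·| = √(500²+1148²) = √1567904 ≈ 1252.2, ∠ = arctan(1148/500) ≈ 66.46°
|G| = 100 · 1148.2 / 1.4375e+06 ≈ 0.079875
Gain = 20 log₁₀(0.079875) ≈ -21.95 dB
∠G = 89.00° − 156.36° = -67.36°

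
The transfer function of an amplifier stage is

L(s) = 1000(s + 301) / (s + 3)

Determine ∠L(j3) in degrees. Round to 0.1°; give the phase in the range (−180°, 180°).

At s = jω = j3:
zero (s+301): 301 + j3 → |·| = √(301²+3²) = √90610 ≈ 301.01, ∠ = arctan(3/301) ≈ 0.57°
pole (s+3): 3 + j3 → |·| = √(3²+3²) = √18 ≈ 4.2426, ∠ = arctan(3/3) ≈ 45.00°
∠L = 0.57° − 45.00° = -44.43°

-44.4°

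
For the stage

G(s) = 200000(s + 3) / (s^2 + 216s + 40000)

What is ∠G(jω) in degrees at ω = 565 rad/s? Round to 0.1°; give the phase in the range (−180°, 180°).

-66.7°

At s = jω = j565:
zero (s+3): 3 + j565 → |·| = √(3²+565²) = √319234 ≈ 565.01, ∠ = arctan(565/3) ≈ 89.70°
quadratic: (j565)² + 216·j565 + 40000 = -279225 + j122040 → |·| ≈ 3.0473e+05, ∠ ≈ 156.39°
∠G = 89.70° − 156.39° = -66.69°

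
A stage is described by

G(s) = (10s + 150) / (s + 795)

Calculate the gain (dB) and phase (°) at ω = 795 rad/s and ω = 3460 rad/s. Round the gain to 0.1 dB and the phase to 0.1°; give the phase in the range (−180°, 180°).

Substitute s = j795:
Numerator: 10(j795) + 150 = 150 + j7950
Denominator: (j795) + 795 = 795 + j795
|N| = √(150² + 7950²) ≈ 7951.4, ∠N ≈ 88.92°
|D| = √(795² + 795²) ≈ 1124.3, ∠D ≈ 45.00°
|G| = 7951.4 / 1124.3 ≈ 7.0723
Gain = 20 log₁₀(7.0723) ≈ 16.99 dB
∠G = 88.92° − 45.00° = 43.92°

Substitute s = j3460:
Numerator: 10(j3460) + 150 = 150 + j34600
Denominator: (j3460) + 795 = 795 + j3460
|N| = √(150² + 34600²) ≈ 34600, ∠N ≈ 89.75°
|D| = √(795² + 3460²) ≈ 3550.2, ∠D ≈ 77.06°
|G| = 34600 / 3550.2 ≈ 9.7459
Gain = 20 log₁₀(9.7459) ≈ 19.78 dB
∠G = 89.75° − 77.06° = 12.69°

ω = 795: 17.0 dB, 43.9°; ω = 3460: 19.8 dB, 12.7°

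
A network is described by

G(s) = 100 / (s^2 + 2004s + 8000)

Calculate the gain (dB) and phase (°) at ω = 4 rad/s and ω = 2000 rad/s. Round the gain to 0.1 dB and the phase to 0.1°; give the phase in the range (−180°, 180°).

ω = 4: -41.1 dB, -45.1°; ω = 2000: -95.1 dB, -134.9°

Substitute s = j4:
Numerator: 100 = 100 + j0
Denominator: (j4)^2 + 2004(j4) + 8000 = 7984 + j8016
|N| = √(100² + 0²) ≈ 100, ∠N ≈ 0.00°
|D| = √(7984² + 8016²) ≈ 11314, ∠D ≈ 45.11°
|G| = 100 / 11314 ≈ 0.0088386
Gain = 20 log₁₀(0.0088386) ≈ -41.07 dB
∠G = 0.00° − 45.11° = -45.11°

Substitute s = j2000:
Numerator: 100 = 100 + j0
Denominator: (j2000)^2 + 2004(j2000) + 8000 = -3992000 + j4008000
|N| = √(100² + 0²) ≈ 100, ∠N ≈ 0.00°
|D| = √(3992000² + 4008000²) ≈ 5.6569e+06, ∠D ≈ 134.89°
|G| = 100 / 5.6569e+06 ≈ 1.7678e-05
Gain = 20 log₁₀(1.7678e-05) ≈ -95.05 dB
∠G = 0.00° − 134.89° = -134.89°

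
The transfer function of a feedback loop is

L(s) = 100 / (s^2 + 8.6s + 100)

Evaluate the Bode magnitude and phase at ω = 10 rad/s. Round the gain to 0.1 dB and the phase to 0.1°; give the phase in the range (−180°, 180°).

1.3 dB, -90.0°

At s = jω = j10:
quadratic: (j10)² + 8.6·j10 + 100 = 0 + j86 → |·| ≈ 86, ∠ ≈ 90.00°
|L| = 100 / 86 ≈ 1.1628
Gain = 20 log₁₀(1.1628) ≈ 1.31 dB
∠L = 0.00° − 90.00° = -90.00°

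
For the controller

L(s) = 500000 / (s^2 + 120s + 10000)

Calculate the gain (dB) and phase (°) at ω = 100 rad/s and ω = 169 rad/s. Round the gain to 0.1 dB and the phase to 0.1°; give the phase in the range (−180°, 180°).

ω = 100: 32.4 dB, -90.0°; ω = 169: 25.2 dB, -132.5°

At s = jω = j100:
quadratic: (j100)² + 120·j100 + 10000 = 0 + j12000 → |·| ≈ 12000, ∠ ≈ 90.00°
|L| = 500000 / 12000 ≈ 41.667
Gain = 20 log₁₀(41.667) ≈ 32.40 dB
∠L = 0.00° − 90.00° = -90.00°

At s = jω = j169:
quadratic: (j169)² + 120·j169 + 10000 = -18561 + j20280 → |·| ≈ 27492, ∠ ≈ 132.47°
|L| = 500000 / 27492 ≈ 18.187
Gain = 20 log₁₀(18.187) ≈ 25.20 dB
∠L = 0.00° − 132.47° = -132.47°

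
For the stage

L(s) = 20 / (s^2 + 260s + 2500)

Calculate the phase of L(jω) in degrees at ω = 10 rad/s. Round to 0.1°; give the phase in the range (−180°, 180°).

Substitute s = j10:
Numerator: 20 = 20 + j0
Denominator: (j10)^2 + 260(j10) + 2500 = 2400 + j2600
|N| = √(20² + 0²) ≈ 20, ∠N ≈ 0.00°
|D| = √(2400² + 2600²) ≈ 3538.4, ∠D ≈ 47.29°
∠L = 0.00° − 47.29° = -47.29°

-47.3°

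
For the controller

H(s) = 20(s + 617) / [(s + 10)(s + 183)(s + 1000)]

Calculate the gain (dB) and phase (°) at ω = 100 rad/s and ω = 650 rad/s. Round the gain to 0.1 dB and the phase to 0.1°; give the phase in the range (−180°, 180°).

ω = 100: -64.5 dB, -109.4°; ω = 650: -89.3 dB, -149.9°

At s = jω = j100:
zero (s+617): 617 + j100 → |·| = √(617²+100²) = √390689 ≈ 625.05, ∠ = arctan(100/617) ≈ 9.21°
pole (s+10): 10 + j100 → |·| = √(10²+100²) = √10100 ≈ 100.5, ∠ = arctan(100/10) ≈ 84.29°
pole (s+183): 183 + j100 → |·| = √(183²+100²) = √43489 ≈ 208.54, ∠ = arctan(100/183) ≈ 28.65°
pole (s+1000): 1000 + j100 → |·| = √(1000²+100²) = √1010000 ≈ 1005, ∠ = arctan(100/1000) ≈ 5.71°
|H| = 20 · 625.05 / 2.1063e+07 ≈ 0.00059351
Gain = 20 log₁₀(0.00059351) ≈ -64.53 dB
∠H = 9.21° − 118.65° = -109.44°

At s = jω = j650:
zero (s+617): 617 + j650 → |·| = √(617²+650²) = √803189 ≈ 896.21, ∠ = arctan(650/617) ≈ 46.49°
pole (s+10): 10 + j650 → |·| = √(10²+650²) = √422600 ≈ 650.08, ∠ = arctan(650/10) ≈ 89.12°
pole (s+183): 183 + j650 → |·| = √(183²+650²) = √455989 ≈ 675.27, ∠ = arctan(650/183) ≈ 74.28°
pole (s+1000): 1000 + j650 → |·| = √(1000²+650²) = √1422500 ≈ 1192.7, ∠ = arctan(650/1000) ≈ 33.02°
|H| = 20 · 896.21 / 5.2357e+08 ≈ 3.4235e-05
Gain = 20 log₁₀(3.4235e-05) ≈ -89.31 dB
∠H = 46.49° − 196.42° = -149.93°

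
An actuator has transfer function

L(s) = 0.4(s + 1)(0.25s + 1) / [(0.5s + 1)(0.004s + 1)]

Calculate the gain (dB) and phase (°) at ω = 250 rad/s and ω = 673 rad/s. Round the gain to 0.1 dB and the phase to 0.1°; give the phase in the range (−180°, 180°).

ω = 250: 31.0 dB, 44.3°; ω = 673: 33.4 dB, 20.1°

At ω = 250 rad/s:
zero (1 + j250·1) = 1 + j250 → |·| ≈ 250, ∠ ≈ 89.77°
zero (1 + j250·0.25) = 1 + j62.5 → |·| ≈ 62.508, ∠ ≈ 89.08°
pole (1 + j250·0.5) = 1 + j125 → |·| ≈ 125, ∠ ≈ 89.54°
pole (1 + j250·0.004) = 1 + j1 → |·| ≈ 1.4142, ∠ ≈ 45.00°
|L| = 0.4 · 250 · 62.508 / (125 · 1.4142) ≈ 35.36
Gain = 20 log₁₀(35.36) ≈ 30.97 dB
∠L = (89.77° + 89.08°) − (89.54° + 45.00°) = 44.31°

At ω = 673 rad/s:
zero (1 + j673·1) = 1 + j673 → |·| ≈ 673, ∠ ≈ 89.91°
zero (1 + j673·0.25) = 1 + j168.25 → |·| ≈ 168.25, ∠ ≈ 89.66°
pole (1 + j673·0.5) = 1 + j336.5 → |·| ≈ 336.5, ∠ ≈ 89.83°
pole (1 + j673·0.004) = 1 + j2.692 → |·| ≈ 2.8717, ∠ ≈ 69.62°
|L| = 0.4 · 673 · 168.25 / (336.5 · 2.8717) ≈ 46.871
Gain = 20 log₁₀(46.871) ≈ 33.42 dB
∠L = (89.91° + 89.66°) − (89.83° + 69.62°) = 20.12°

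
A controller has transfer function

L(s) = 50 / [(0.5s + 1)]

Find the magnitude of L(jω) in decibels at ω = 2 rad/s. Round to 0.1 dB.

31.0 dB

At ω = 2 rad/s:
pole (1 + j2·0.5) = 1 + j1 → |·| ≈ 1.4142, ∠ ≈ 45.00°
|L| = 50 · 1 / (1.4142) ≈ 35.356
Gain = 20 log₁₀(35.356) ≈ 30.97 dB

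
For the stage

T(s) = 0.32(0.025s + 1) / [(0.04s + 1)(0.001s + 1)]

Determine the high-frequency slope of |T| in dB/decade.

-20 dB/decade

Each pole contributes −20 dB/decade at high frequency; each zero contributes +20 dB/decade.
Net: 1 zero(s) − 2 pole(s) → -20 dB/decade.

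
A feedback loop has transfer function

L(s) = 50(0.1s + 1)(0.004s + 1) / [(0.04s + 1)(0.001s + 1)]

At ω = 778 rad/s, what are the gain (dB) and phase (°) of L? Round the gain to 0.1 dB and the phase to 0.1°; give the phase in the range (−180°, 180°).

50.2 dB, 35.4°

At ω = 778 rad/s:
zero (1 + j778·0.1) = 1 + j77.8 → |·| ≈ 77.806, ∠ ≈ 89.26°
zero (1 + j778·0.004) = 1 + j3.112 → |·| ≈ 3.2687, ∠ ≈ 72.19°
pole (1 + j778·0.04) = 1 + j31.12 → |·| ≈ 31.136, ∠ ≈ 88.16°
pole (1 + j778·0.001) = 1 + j0.778 → |·| ≈ 1.267, ∠ ≈ 37.88°
|L| = 50 · 77.806 · 3.2687 / (31.136 · 1.267) ≈ 322.34
Gain = 20 log₁₀(322.34) ≈ 50.17 dB
∠L = (89.26° + 72.19°) − (88.16° + 37.88°) = 35.41°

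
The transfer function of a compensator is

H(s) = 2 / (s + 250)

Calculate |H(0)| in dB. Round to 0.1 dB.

H(0) = 2 / 250 = 0.008
20 log₁₀(0.008) ≈ -41.94 dB

-41.9 dB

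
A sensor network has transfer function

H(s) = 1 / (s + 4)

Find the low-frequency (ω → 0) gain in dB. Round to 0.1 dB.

-12.0 dB

H(0) = 1 / 4 = 0.25
20 log₁₀(0.25) ≈ -12.04 dB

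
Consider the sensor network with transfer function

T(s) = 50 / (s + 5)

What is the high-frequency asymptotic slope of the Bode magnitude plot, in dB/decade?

Each pole contributes −20 dB/decade at high frequency; each zero contributes +20 dB/decade.
Net: 0 zero(s) − 1 pole(s) → -20 dB/decade.

-20 dB/decade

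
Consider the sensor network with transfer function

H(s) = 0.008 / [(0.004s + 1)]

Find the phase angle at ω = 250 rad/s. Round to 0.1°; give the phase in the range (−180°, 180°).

At ω = 250 rad/s:
pole (1 + j250·0.004) = 1 + j1 → |·| ≈ 1.4142, ∠ ≈ 45.00°
∠H = (0°) − (45.00°) = -45.00°

-45.0°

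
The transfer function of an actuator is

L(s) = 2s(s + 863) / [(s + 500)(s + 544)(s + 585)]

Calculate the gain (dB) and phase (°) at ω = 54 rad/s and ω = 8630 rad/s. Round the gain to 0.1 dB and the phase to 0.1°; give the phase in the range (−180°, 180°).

At s = jω = j54:
zero (s+863): 863 + j54 → |·| = √(863²+54²) = √747685 ≈ 864.69, ∠ = arctan(54/863) ≈ 3.58°
zero at origin: s = j54 → |·| = 54, ∠ = 90.00°
pole (s+500): 500 + j54 → |·| = √(500²+54²) = √252916 ≈ 502.91, ∠ = arctan(54/500) ≈ 6.16°
pole (s+544): 544 + j54 → |·| = √(544²+54²) = √298852 ≈ 546.67, ∠ = arctan(54/544) ≈ 5.67°
pole (s+585): 585 + j54 → |·| = √(585²+54²) = √345141 ≈ 587.49, ∠ = arctan(54/585) ≈ 5.27°
|L| = 2 · 46693 / 1.6152e+08 ≈ 0.00057817
Gain = 20 log₁₀(0.00057817) ≈ -64.76 dB
∠L = 93.58° − 17.10° = 76.48°

At s = jω = j8630:
zero (s+863): 863 + j8630 → |·| = √(863²+8630²) = √75221669 ≈ 8673, ∠ = arctan(8630/863) ≈ 84.29°
zero at origin: s = j8630 → |·| = 8630, ∠ = 90.00°
pole (s+500): 500 + j8630 → |·| = √(500²+8630²) = √74726900 ≈ 8644.5, ∠ = arctan(8630/500) ≈ 86.68°
pole (s+544): 544 + j8630 → |·| = √(544²+8630²) = √74772836 ≈ 8647.1, ∠ = arctan(8630/544) ≈ 86.39°
pole (s+585): 585 + j8630 → |·| = √(585²+8630²) = √74819125 ≈ 8649.8, ∠ = arctan(8630/585) ≈ 86.12°
|L| = 2 · 7.4848e+07 / 6.4657e+11 ≈ 0.00023152
Gain = 20 log₁₀(0.00023152) ≈ -72.71 dB
∠L = 174.29° − 259.19° = -84.90°

ω = 54: -64.8 dB, 76.5°; ω = 8630: -72.7 dB, -84.9°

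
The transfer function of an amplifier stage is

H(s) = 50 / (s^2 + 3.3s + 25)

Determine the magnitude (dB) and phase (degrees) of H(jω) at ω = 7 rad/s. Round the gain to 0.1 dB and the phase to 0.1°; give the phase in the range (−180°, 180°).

At s = jω = j7:
quadratic: (j7)² + 3.3·j7 + 25 = -24 + j23.1 → |·| ≈ 33.311, ∠ ≈ 136.09°
|H| = 50 / 33.311 ≈ 1.501
Gain = 20 log₁₀(1.501) ≈ 3.53 dB
∠H = 0.00° − 136.09° = -136.09°

3.5 dB, -136.1°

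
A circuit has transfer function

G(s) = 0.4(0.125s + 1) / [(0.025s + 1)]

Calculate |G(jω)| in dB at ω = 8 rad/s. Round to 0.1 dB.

-5.1 dB

At ω = 8 rad/s:
zero (1 + j8·0.125) = 1 + j1 → |·| ≈ 1.4142, ∠ ≈ 45.00°
pole (1 + j8·0.025) = 1 + j0.2 → |·| ≈ 1.0198, ∠ ≈ 11.31°
|G| = 0.4 · 1.4142 / (1.0198) ≈ 0.5547
Gain = 20 log₁₀(0.5547) ≈ -5.12 dB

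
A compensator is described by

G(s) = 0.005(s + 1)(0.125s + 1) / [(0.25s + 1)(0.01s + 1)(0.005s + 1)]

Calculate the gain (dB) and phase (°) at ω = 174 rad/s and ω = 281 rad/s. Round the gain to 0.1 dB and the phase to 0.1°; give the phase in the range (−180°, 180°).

At ω = 174 rad/s:
zero (1 + j174·1) = 1 + j174 → |·| ≈ 174, ∠ ≈ 89.67°
zero (1 + j174·0.125) = 1 + j21.75 → |·| ≈ 21.773, ∠ ≈ 87.37°
pole (1 + j174·0.25) = 1 + j43.5 → |·| ≈ 43.511, ∠ ≈ 88.68°
pole (1 + j174·0.01) = 1 + j1.74 → |·| ≈ 2.0069, ∠ ≈ 60.11°
pole (1 + j174·0.005) = 1 + j0.87 → |·| ≈ 1.3255, ∠ ≈ 41.02°
|G| = 0.005 · 174 · 21.773 / (43.511 · 2.0069 · 1.3255) ≈ 0.16366
Gain = 20 log₁₀(0.16366) ≈ -15.72 dB
∠G = (89.67° + 87.37°) − (88.68° + 60.11° + 41.02°) = -12.77°

At ω = 281 rad/s:
zero (1 + j281·1) = 1 + j281 → |·| ≈ 281, ∠ ≈ 89.80°
zero (1 + j281·0.125) = 1 + j35.125 → |·| ≈ 35.139, ∠ ≈ 88.37°
pole (1 + j281·0.25) = 1 + j70.25 → |·| ≈ 70.257, ∠ ≈ 89.18°
pole (1 + j281·0.01) = 1 + j2.81 → |·| ≈ 2.9826, ∠ ≈ 70.41°
pole (1 + j281·0.005) = 1 + j1.405 → |·| ≈ 1.7245, ∠ ≈ 54.56°
|G| = 0.005 · 281 · 35.139 / (70.257 · 2.9826 · 1.7245) ≈ 0.13662
Gain = 20 log₁₀(0.13662) ≈ -17.29 dB
∠G = (89.80° + 88.37°) − (89.18° + 70.41° + 54.56°) = -35.98°

ω = 174: -15.7 dB, -12.8°; ω = 281: -17.3 dB, -36.0°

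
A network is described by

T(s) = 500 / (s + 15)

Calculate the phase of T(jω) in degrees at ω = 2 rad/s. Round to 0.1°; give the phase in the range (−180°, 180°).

Substitute s = j2:
Numerator: 500 = 500 + j0
Denominator: (j2) + 15 = 15 + j2
|N| = √(500² + 0²) ≈ 500, ∠N ≈ 0.00°
|D| = √(15² + 2²) ≈ 15.133, ∠D ≈ 7.59°
∠T = 0.00° − 7.59° = -7.59°

-7.6°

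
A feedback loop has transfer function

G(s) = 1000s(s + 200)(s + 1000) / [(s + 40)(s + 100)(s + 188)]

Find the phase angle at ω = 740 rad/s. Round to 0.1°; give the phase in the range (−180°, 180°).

-43.6°

At s = jω = j740:
zero (s+200): 200 + j740 → |·| = √(200²+740²) = √587600 ≈ 766.55, ∠ = arctan(740/200) ≈ 74.88°
zero (s+1000): 1000 + j740 → |·| = √(1000²+740²) = √1547600 ≈ 1244, ∠ = arctan(740/1000) ≈ 36.50°
zero at origin: s = j740 → |·| = 740, ∠ = 90.00°
pole (s+40): 40 + j740 → |·| = √(40²+740²) = √549200 ≈ 741.08, ∠ = arctan(740/40) ≈ 86.91°
pole (s+100): 100 + j740 → |·| = √(100²+740²) = √557600 ≈ 746.73, ∠ = arctan(740/100) ≈ 82.30°
pole (s+188): 188 + j740 → |·| = √(188²+740²) = √582944 ≈ 763.51, ∠ = arctan(740/188) ≈ 75.75°
∠G = 201.38° − 244.96° = -43.58°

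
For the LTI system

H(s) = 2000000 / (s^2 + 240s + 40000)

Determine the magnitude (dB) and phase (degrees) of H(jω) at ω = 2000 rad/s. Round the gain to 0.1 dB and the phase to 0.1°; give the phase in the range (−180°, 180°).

At s = jω = j2000:
quadratic: (j2000)² + 240·j2000 + 40000 = -3960000 + j480000 → |·| ≈ 3.989e+06, ∠ ≈ 173.09°
|H| = 2000000 / 3.989e+06 ≈ 0.50138
Gain = 20 log₁₀(0.50138) ≈ -6.00 dB
∠H = 0.00° − 173.09° = -173.09°

-6.0 dB, -173.1°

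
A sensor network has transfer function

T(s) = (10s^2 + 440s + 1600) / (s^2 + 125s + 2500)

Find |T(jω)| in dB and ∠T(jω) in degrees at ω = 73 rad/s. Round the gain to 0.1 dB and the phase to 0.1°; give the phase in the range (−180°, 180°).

16.1 dB, 40.9°

Substitute s = j73:
Numerator: 10(j73)^2 + 440(j73) + 1600 = -51690 + j32120
Denominator: (j73)^2 + 125(j73) + 2500 = -2829 + j9125
|N| = √(51690² + 32120²) ≈ 60857, ∠N ≈ 148.14°
|D| = √(2829² + 9125²) ≈ 9553.5, ∠D ≈ 107.22°
|T| = 60857 / 9553.5 ≈ 6.3701
Gain = 20 log₁₀(6.3701) ≈ 16.08 dB
∠T = 148.14° − 107.22° = 40.92°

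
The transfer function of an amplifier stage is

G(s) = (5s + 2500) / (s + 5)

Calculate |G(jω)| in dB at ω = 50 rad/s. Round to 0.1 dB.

34.0 dB

Substitute s = j50:
Numerator: 5(j50) + 2500 = 2500 + j250
Denominator: (j50) + 5 = 5 + j50
|N| = √(2500² + 250²) ≈ 2512.5, ∠N ≈ 5.71°
|D| = √(5² + 50²) ≈ 50.249, ∠D ≈ 84.29°
|G| = 2512.5 / 50.249 ≈ 50.001
Gain = 20 log₁₀(50.001) ≈ 33.98 dB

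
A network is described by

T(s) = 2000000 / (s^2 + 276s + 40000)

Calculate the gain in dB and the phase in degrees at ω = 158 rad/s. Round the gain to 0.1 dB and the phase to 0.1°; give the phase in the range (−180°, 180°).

At s = jω = j158:
quadratic: (j158)² + 276·j158 + 40000 = 15036 + j43608 → |·| ≈ 46127, ∠ ≈ 70.98°
|T| = 2000000 / 46127 ≈ 43.359
Gain = 20 log₁₀(43.359) ≈ 32.74 dB
∠T = 0.00° − 70.98° = -70.98°

32.7 dB, -71.0°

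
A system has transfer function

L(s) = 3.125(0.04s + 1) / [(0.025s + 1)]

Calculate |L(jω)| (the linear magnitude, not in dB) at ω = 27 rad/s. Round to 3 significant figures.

At ω = 27 rad/s:
zero (1 + j27·0.04) = 1 + j1.08 → |·| ≈ 1.4719, ∠ ≈ 47.20°
pole (1 + j27·0.025) = 1 + j0.675 → |·| ≈ 1.2065, ∠ ≈ 34.02°
|L| = 3.125 · 1.4719 / (1.2065) ≈ 3.8124

3.81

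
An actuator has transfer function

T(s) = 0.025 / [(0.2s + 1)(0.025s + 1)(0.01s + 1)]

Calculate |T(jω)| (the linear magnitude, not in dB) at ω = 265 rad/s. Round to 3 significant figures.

At ω = 265 rad/s:
pole (1 + j265·0.2) = 1 + j53 → |·| ≈ 53.009, ∠ ≈ 88.92°
pole (1 + j265·0.025) = 1 + j6.625 → |·| ≈ 6.7, ∠ ≈ 81.42°
pole (1 + j265·0.01) = 1 + j2.65 → |·| ≈ 2.8324, ∠ ≈ 69.33°
|T| = 0.025 · 1 / (53.009 · 6.7 · 2.8324) ≈ 2.4852e-05

2.49e-05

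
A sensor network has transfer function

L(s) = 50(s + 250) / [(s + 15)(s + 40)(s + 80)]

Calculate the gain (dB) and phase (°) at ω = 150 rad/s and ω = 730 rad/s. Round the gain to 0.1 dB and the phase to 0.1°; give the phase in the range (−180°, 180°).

At s = jω = j150:
zero (s+250): 250 + j150 → |·| = √(250²+150²) = √85000 ≈ 291.55, ∠ = arctan(150/250) ≈ 30.96°
pole (s+15): 15 + j150 → |·| = √(15²+150²) = √22725 ≈ 150.75, ∠ = arctan(150/15) ≈ 84.29°
pole (s+40): 40 + j150 → |·| = √(40²+150²) = √24100 ≈ 155.24, ∠ = arctan(150/40) ≈ 75.07°
pole (s+80): 80 + j150 → |·| = √(80²+150²) = √28900 ≈ 170, ∠ = arctan(150/80) ≈ 61.93°
|L| = 50 · 291.55 / 3.9784e+06 ≈ 0.0036642
Gain = 20 log₁₀(0.0036642) ≈ -48.72 dB
∠L = 30.96° − 221.29° = -190.33° ≡ 169.67° (principal value)

At s = jω = j730:
zero (s+250): 250 + j730 → |·| = √(250²+730²) = √595400 ≈ 771.62, ∠ = arctan(730/250) ≈ 71.10°
pole (s+15): 15 + j730 → |·| = √(15²+730²) = √533125 ≈ 730.15, ∠ = arctan(730/15) ≈ 88.82°
pole (s+40): 40 + j730 → |·| = √(40²+730²) = √534500 ≈ 731.1, ∠ = arctan(730/40) ≈ 86.86°
pole (s+80): 80 + j730 → |·| = √(80²+730²) = √539300 ≈ 734.37, ∠ = arctan(730/80) ≈ 83.75°
|L| = 50 · 771.62 / 3.9202e+08 ≈ 9.8416e-05
Gain = 20 log₁₀(9.8416e-05) ≈ -80.14 dB
∠L = 71.10° − 259.43° = -188.33° ≡ 171.67° (principal value)

ω = 150: -48.7 dB, 169.7°; ω = 730: -80.1 dB, 171.7°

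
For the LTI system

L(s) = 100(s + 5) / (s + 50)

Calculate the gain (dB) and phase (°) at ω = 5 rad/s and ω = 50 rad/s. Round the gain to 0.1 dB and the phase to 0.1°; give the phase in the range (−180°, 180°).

At s = jω = j5:
zero (s+5): 5 + j5 → |·| = √(5²+5²) = √50 ≈ 7.0711, ∠ = arctan(5/5) ≈ 45.00°
pole (s+50): 50 + j5 → |·| = √(50²+5²) = √2525 ≈ 50.249, ∠ = arctan(5/50) ≈ 5.71°
|L| = 100 · 7.0711 / 50.249 ≈ 14.072
Gain = 20 log₁₀(14.072) ≈ 22.97 dB
∠L = 45.00° − 5.71° = 39.29°

At s = jω = j50:
zero (s+5): 5 + j50 → |·| = √(5²+50²) = √2525 ≈ 50.249, ∠ = arctan(50/5) ≈ 84.29°
pole (s+50): 50 + j50 → |·| = √(50²+50²) = √5000 ≈ 70.711, ∠ = arctan(50/50) ≈ 45.00°
|L| = 100 · 50.249 / 70.711 ≈ 71.062
Gain = 20 log₁₀(71.062) ≈ 37.03 dB
∠L = 84.29° − 45.00° = 39.29°

ω = 5: 23.0 dB, 39.3°; ω = 50: 37.0 dB, 39.3°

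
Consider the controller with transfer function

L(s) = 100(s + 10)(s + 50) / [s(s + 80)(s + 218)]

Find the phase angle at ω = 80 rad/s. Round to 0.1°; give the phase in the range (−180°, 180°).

At s = jω = j80:
zero (s+10): 10 + j80 → |·| = √(10²+80²) = √6500 ≈ 80.623, ∠ = arctan(80/10) ≈ 82.87°
zero (s+50): 50 + j80 → |·| = √(50²+80²) = √8900 ≈ 94.34, ∠ = arctan(80/50) ≈ 57.99°
pole (s+80): 80 + j80 → |·| = √(80²+80²) = √12800 ≈ 113.14, ∠ = arctan(80/80) ≈ 45.00°
pole (s+218): 218 + j80 → |·| = √(218²+80²) = √53924 ≈ 232.22, ∠ = arctan(80/218) ≈ 20.15°
pole at origin: |s| = 80, ∠ = 90.00° (in denominator)
∠L = 140.86° − 155.15° = -14.29°

-14.3°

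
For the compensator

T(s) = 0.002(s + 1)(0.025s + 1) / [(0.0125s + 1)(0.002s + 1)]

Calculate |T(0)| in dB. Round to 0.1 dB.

-54.0 dB

T(0) = 0.002 · 1 / 1 = 0.002
20 log₁₀(0.002) ≈ -53.98 dB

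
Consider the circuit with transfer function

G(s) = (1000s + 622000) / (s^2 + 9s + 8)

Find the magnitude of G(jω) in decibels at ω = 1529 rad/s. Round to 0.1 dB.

-3.0 dB

Substitute s = j1529:
Numerator: 1000(j1529) + 622000 = 622000 + j1529000
Denominator: (j1529)^2 + 9(j1529) + 8 = -2337833 + j13761
|N| = √(622000² + 1529000²) ≈ 1.6507e+06, ∠N ≈ 67.86°
|D| = √(2337833² + 13761²) ≈ 2.3379e+06, ∠D ≈ 179.66°
|G| = 1.6507e+06 / 2.3379e+06 ≈ 0.70606
Gain = 20 log₁₀(0.70606) ≈ -3.02 dB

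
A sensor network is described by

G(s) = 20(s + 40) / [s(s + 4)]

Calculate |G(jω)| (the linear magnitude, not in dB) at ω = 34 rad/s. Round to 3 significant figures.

0.902

At s = jω = j34:
zero (s+40): 40 + j34 → |·| = √(40²+34²) = √2756 ≈ 52.498, ∠ = arctan(34/40) ≈ 40.36°
pole (s+4): 4 + j34 → |·| = √(4²+34²) = √1172 ≈ 34.234, ∠ = arctan(34/4) ≈ 83.29°
pole at origin: |s| = 34, ∠ = 90.00° (in denominator)
|G| = 20 · 52.498 / 1164 ≈ 0.90203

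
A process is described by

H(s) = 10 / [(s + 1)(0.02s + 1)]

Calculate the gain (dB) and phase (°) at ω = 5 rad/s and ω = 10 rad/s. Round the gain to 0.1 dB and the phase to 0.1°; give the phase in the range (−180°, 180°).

ω = 5: 5.8 dB, -84.4°; ω = 10: -0.2 dB, -95.6°

At ω = 5 rad/s:
pole (1 + j5·1) = 1 + j5 → |·| ≈ 5.099, ∠ ≈ 78.69°
pole (1 + j5·0.02) = 1 + j0.1 → |·| ≈ 1.005, ∠ ≈ 5.71°
|H| = 10 · 1 / (5.099 · 1.005) ≈ 1.9514
Gain = 20 log₁₀(1.9514) ≈ 5.81 dB
∠H = (0°) − (78.69° + 5.71°) = -84.40°

At ω = 10 rad/s:
pole (1 + j10·1) = 1 + j10 → |·| ≈ 10.05, ∠ ≈ 84.29°
pole (1 + j10·0.02) = 1 + j0.2 → |·| ≈ 1.0198, ∠ ≈ 11.31°
|H| = 10 · 1 / (10.05 · 1.0198) ≈ 0.97571
Gain = 20 log₁₀(0.97571) ≈ -0.21 dB
∠H = (0°) − (84.29° + 11.31°) = -95.60°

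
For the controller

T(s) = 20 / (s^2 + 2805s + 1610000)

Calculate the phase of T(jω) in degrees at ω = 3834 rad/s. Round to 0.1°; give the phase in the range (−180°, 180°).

-140.6°

Substitute s = j3834:
Numerator: 20 = 20 + j0
Denominator: (j3834)^2 + 2805(j3834) + 1610000 = -13089556 + j10754370
|N| = √(20² + 0²) ≈ 20, ∠N ≈ 0.00°
|D| = √(13089556² + 10754370²) ≈ 1.6941e+07, ∠D ≈ 140.59°
∠T = 0.00° − 140.59° = -140.59°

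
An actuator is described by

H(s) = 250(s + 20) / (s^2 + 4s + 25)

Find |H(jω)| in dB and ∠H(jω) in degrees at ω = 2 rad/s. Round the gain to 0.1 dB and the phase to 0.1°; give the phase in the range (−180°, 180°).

47.0 dB, -15.1°

At s = jω = j2:
zero (s+20): 20 + j2 → |·| = √(20²+2²) = √404 ≈ 20.1, ∠ = arctan(2/20) ≈ 5.71°
quadratic: (j2)² + 4·j2 + 25 = 21 + j8 → |·| ≈ 22.472, ∠ ≈ 20.85°
|H| = 250 · 20.1 / 22.472 ≈ 223.61
Gain = 20 log₁₀(223.61) ≈ 46.99 dB
∠H = 5.71° − 20.85° = -15.14°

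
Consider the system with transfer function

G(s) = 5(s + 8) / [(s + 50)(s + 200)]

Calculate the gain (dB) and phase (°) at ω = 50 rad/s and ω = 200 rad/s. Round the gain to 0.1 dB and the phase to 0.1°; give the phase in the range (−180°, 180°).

At s = jω = j50:
zero (s+8): 8 + j50 → |·| = √(8²+50²) = √2564 ≈ 50.636, ∠ = arctan(50/8) ≈ 80.91°
pole (s+50): 50 + j50 → |·| = √(50²+50²) = √5000 ≈ 70.711, ∠ = arctan(50/50) ≈ 45.00°
pole (s+200): 200 + j50 → |·| = √(200²+50²) = √42500 ≈ 206.16, ∠ = arctan(50/200) ≈ 14.04°
|G| = 5 · 50.636 / 14578 ≈ 0.017367
Gain = 20 log₁₀(0.017367) ≈ -35.21 dB
∠G = 80.91° − 59.04° = 21.87°

At s = jω = j200:
zero (s+8): 8 + j200 → |·| = √(8²+200²) = √40064 ≈ 200.16, ∠ = arctan(200/8) ≈ 87.71°
pole (s+50): 50 + j200 → |·| = √(50²+200²) = √42500 ≈ 206.16, ∠ = arctan(200/50) ≈ 75.96°
pole (s+200): 200 + j200 → |·| = √(200²+200²) = √80000 ≈ 282.84, ∠ = arctan(200/200) ≈ 45.00°
|G| = 5 · 200.16 / 58310 ≈ 0.017163
Gain = 20 log₁₀(0.017163) ≈ -35.31 dB
∠G = 87.71° − 120.96° = -33.25°

ω = 50: -35.2 dB, 21.9°; ω = 200: -35.3 dB, -33.3°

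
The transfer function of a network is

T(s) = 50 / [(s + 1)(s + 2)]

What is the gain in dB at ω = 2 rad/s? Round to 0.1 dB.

18.0 dB

At s = jω = j2:
pole (s+1): 1 + j2 → |·| = √(1²+2²) = √5 ≈ 2.2361, ∠ = arctan(2/1) ≈ 63.43°
pole (s+2): 2 + j2 → |·| = √(2²+2²) = √8 ≈ 2.8284, ∠ = arctan(2/2) ≈ 45.00°
|T| = 50 / 6.3246 ≈ 7.9056
Gain = 20 log₁₀(7.9056) ≈ 17.96 dB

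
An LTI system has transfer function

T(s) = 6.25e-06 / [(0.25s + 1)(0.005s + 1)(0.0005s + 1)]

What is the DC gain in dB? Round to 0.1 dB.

-104.1 dB

T(0) = 6.25e-06 · 1 / 1 = 6.25e-06
20 log₁₀(6.25e-06) ≈ -104.08 dB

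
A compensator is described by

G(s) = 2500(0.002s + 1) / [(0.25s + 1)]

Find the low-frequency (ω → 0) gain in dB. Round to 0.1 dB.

G(0) = 2500 · 1 / 1 = 2500
20 log₁₀(2500) ≈ 67.96 dB

68.0 dB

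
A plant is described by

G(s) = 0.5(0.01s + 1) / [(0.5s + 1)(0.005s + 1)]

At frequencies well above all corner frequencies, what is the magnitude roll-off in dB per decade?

-20 dB/decade

Each pole contributes −20 dB/decade at high frequency; each zero contributes +20 dB/decade.
Net: 1 zero(s) − 2 pole(s) → -20 dB/decade.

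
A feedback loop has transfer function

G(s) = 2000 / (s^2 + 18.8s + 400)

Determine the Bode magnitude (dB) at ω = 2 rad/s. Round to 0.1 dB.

At s = jω = j2:
quadratic: (j2)² + 18.8·j2 + 400 = 396 + j37.6 → |·| ≈ 397.78, ∠ ≈ 5.42°
|G| = 2000 / 397.78 ≈ 5.0279
Gain = 20 log₁₀(5.0279) ≈ 14.03 dB

14.0 dB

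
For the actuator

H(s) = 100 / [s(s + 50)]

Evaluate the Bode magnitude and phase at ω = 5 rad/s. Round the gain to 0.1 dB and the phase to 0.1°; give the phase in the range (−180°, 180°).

At s = jω = j5:
pole (s+50): 50 + j5 → |·| = √(50²+5²) = √2525 ≈ 50.249, ∠ = arctan(5/50) ≈ 5.71°
pole at origin: |s| = 5, ∠ = 90.00° (in denominator)
|H| = 100 / 251.25 ≈ 0.39801
Gain = 20 log₁₀(0.39801) ≈ -8.00 dB
∠H = 0.00° − 95.71° = -95.71°

-8.0 dB, -95.7°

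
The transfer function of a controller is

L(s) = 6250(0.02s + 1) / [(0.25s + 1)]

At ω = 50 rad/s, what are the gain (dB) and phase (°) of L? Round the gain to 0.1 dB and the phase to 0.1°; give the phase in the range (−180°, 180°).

57.0 dB, -40.4°

At ω = 50 rad/s:
zero (1 + j50·0.02) = 1 + j1 → |·| ≈ 1.4142, ∠ ≈ 45.00°
pole (1 + j50·0.25) = 1 + j12.5 → |·| ≈ 12.54, ∠ ≈ 85.43°
|L| = 6250 · 1.4142 / (12.54) ≈ 704.84
Gain = 20 log₁₀(704.84) ≈ 56.96 dB
∠L = (45.00°) − (85.43°) = -40.43°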